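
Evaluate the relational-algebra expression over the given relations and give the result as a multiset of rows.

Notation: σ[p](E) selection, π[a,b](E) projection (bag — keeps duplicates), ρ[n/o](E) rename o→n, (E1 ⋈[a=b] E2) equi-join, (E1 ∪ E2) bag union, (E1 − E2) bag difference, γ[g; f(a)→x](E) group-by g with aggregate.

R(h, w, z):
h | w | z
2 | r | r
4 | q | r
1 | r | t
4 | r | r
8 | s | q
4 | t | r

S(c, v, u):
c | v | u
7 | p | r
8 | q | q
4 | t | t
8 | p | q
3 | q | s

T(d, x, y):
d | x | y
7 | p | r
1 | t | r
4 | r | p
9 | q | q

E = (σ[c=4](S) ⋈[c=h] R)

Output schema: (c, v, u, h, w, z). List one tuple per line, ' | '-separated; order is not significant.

Row counts bottom-up:
  S → 5
  σ[c=4](S) → 1
  R → 6
  (σ[c=4](S) ⋈[c=h] R) → 3

== RESULT ==
c | v | u | h | w | z
4 | t | t | 4 | q | r
4 | t | t | 4 | r | r
4 | t | t | 4 | t | r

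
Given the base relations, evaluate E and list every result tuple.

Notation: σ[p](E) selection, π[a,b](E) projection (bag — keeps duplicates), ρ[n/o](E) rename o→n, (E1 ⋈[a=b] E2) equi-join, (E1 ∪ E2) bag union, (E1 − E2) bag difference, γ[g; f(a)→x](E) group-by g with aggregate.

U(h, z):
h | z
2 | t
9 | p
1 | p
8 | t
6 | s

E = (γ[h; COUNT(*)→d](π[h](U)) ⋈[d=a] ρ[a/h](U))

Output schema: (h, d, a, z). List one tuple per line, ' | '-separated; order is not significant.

Subexpression sizes:
  U → 5
  π[h](U) → 5
  γ[h; COUNT(*)→d](π[h](U)) → 5
  U → 5
  ρ[a/h](U) → 5
  (γ[h; COUNT(*)→d](π[h](U)) ⋈[d=a] ρ[a/h](U)) → 5

== RESULT ==
h | d | a | z
1 | 1 | 1 | p
2 | 1 | 1 | p
6 | 1 | 1 | p
8 | 1 | 1 | p
9 | 1 | 1 | p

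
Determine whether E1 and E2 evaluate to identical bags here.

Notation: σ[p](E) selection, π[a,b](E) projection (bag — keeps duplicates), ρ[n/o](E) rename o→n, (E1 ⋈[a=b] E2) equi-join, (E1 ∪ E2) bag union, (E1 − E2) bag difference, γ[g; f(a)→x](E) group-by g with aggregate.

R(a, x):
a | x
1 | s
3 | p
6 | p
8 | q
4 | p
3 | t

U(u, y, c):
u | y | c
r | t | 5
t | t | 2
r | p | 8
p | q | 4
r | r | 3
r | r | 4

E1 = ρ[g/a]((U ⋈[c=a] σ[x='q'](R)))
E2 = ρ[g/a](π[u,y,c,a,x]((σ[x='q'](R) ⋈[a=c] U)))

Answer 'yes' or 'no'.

E1 subexpression sizes:
  U → 6
  R → 6
  σ[x='q'](R) → 1
  (U ⋈[c=a] σ[x='q'](R)) → 1
  ρ[g/a]((U ⋈[c=a] σ[x='q'](R))) → 1
E2 subexpression sizes:
  R → 6
  σ[x='q'](R) → 1
  U → 6
  (σ[x='q'](R) ⋈[a=c] U) → 1
  π[u,y,c,a,x]((σ[x='q'](R) ⋈[a=c] U)) → 1
  ρ[g/a](π[u,y,c,a,x]((σ[x='q'](R) ⋈[a=c] U))) → 1

E1 and E2 produce the same multiset:
u | y | c | g | x
r | p | 8 | 8 | q

yes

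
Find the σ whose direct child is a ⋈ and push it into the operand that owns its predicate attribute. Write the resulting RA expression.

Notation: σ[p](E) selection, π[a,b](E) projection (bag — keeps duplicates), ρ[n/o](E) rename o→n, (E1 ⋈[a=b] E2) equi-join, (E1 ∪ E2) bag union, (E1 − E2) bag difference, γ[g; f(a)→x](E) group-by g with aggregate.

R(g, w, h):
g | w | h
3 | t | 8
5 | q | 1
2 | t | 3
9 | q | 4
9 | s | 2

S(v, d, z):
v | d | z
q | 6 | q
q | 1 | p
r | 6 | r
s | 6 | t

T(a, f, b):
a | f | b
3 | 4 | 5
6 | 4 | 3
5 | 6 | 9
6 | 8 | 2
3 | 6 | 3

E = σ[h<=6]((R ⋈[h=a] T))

σ filters on h, owned by the left side.
E' = (σ[h<=6](R) ⋈[h=a] T)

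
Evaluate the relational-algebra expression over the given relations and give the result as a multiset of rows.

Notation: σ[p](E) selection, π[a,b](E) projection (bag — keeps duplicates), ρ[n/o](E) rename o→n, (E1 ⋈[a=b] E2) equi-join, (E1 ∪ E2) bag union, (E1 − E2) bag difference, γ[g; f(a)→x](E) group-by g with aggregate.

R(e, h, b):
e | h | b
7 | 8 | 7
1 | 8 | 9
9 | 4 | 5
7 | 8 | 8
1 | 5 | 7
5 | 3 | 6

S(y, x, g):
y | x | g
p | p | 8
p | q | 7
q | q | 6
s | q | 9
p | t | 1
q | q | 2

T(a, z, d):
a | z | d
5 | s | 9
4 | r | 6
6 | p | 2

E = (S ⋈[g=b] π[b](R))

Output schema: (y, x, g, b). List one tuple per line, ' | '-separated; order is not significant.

Per-node cardinality:
  S → 6
  R → 6
  π[b](R) → 6
  (S ⋈[g=b] π[b](R)) → 5

== RESULT ==
y | x | g | b
p | p | 8 | 8
p | q | 7 | 7
p | q | 7 | 7
q | q | 6 | 6
s | q | 9 | 9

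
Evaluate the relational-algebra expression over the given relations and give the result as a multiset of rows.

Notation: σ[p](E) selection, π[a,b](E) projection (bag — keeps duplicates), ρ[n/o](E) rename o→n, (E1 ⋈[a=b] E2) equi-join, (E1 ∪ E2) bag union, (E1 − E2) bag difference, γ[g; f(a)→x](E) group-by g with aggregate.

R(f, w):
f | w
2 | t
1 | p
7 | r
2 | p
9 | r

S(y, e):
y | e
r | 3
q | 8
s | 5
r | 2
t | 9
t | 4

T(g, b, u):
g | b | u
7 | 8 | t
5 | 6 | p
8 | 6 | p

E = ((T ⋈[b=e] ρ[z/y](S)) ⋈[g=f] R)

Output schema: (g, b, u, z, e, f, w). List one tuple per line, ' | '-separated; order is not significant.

Row counts bottom-up:
  T → 3
  S → 6
  ρ[z/y](S) → 6
  (T ⋈[b=e] ρ[z/y](S)) → 1
  R → 5
  ((T ⋈[b=e] ρ[z/y](S)) ⋈[g=f] R) → 1

== RESULT ==
g | b | u | z | e | f | w
7 | 8 | t | q | 8 | 7 | r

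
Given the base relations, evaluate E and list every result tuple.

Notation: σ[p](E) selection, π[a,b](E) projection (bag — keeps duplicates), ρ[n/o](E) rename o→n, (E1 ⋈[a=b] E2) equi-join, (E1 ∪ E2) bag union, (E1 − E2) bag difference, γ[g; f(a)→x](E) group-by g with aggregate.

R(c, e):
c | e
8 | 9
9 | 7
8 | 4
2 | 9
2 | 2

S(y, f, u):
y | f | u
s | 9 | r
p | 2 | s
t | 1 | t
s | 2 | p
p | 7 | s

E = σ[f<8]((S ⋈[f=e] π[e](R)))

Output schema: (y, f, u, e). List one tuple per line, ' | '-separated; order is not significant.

Per-node cardinality:
  S → 5
  R → 5
  π[e](R) → 5
  (S ⋈[f=e] π[e](R)) → 5
  σ[f<8]((S ⋈[f=e] π[e](R))) → 3

== RESULT ==
y | f | u | e
p | 2 | s | 2
p | 7 | s | 7
s | 2 | p | 2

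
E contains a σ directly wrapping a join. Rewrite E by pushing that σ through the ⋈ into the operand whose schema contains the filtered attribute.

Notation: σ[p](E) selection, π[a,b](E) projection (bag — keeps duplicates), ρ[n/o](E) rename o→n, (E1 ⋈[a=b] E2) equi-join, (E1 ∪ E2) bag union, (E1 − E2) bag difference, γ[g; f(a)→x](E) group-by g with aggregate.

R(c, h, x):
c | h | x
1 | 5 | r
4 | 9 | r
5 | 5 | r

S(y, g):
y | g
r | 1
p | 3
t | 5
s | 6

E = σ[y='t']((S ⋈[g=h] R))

σ filters on y, owned by the left side.
E' = (σ[y='t'](S) ⋈[g=h] R)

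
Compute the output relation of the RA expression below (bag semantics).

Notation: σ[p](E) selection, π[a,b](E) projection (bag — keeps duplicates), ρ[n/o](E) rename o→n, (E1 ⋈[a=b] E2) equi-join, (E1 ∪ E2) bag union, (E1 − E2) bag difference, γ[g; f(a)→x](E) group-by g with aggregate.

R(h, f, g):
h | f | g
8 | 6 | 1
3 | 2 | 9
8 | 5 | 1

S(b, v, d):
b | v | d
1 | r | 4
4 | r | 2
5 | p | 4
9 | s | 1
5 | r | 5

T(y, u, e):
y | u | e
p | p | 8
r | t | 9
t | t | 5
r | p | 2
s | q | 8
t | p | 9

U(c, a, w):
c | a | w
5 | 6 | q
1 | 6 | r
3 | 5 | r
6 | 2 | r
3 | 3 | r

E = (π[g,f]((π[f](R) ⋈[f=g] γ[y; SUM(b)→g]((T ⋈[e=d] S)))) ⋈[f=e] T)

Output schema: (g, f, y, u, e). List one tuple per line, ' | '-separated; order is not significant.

Subexpression sizes:
  R → 3
  π[f](R) → 3
  T → 6
  S → 5
  (T ⋈[e=d] S) → 2
  γ[y; SUM(b)→g]((T ⋈[e=d] S)) → 2
  (π[f](R) ⋈[f=g] γ[y; SUM(b)→g]((T ⋈[e=d] S))) → 1
  π[g,f]((π[f](R) ⋈[f=g] γ[y; SUM(b)→g]((T ⋈[e=d] S)))) → 1
  T → 6
  (π[g,f]((π[f](R) ⋈[f=g] γ[y; SUM(b)→g]((T ⋈[e=d] S)))) ⋈[f=e] T) → 1

== RESULT ==
g | f | y | u | e
5 | 5 | t | t | 5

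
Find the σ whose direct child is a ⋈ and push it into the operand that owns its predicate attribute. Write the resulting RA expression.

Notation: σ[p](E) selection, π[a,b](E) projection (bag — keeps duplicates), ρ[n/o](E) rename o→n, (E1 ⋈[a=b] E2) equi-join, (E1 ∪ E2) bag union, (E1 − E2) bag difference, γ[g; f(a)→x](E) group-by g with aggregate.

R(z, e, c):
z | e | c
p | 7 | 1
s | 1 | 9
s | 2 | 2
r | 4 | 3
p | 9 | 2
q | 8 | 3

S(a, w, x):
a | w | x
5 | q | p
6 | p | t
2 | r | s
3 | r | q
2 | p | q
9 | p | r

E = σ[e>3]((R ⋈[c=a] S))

σ filters on e, owned by the left side.
E' = (σ[e>3](R) ⋈[c=a] S)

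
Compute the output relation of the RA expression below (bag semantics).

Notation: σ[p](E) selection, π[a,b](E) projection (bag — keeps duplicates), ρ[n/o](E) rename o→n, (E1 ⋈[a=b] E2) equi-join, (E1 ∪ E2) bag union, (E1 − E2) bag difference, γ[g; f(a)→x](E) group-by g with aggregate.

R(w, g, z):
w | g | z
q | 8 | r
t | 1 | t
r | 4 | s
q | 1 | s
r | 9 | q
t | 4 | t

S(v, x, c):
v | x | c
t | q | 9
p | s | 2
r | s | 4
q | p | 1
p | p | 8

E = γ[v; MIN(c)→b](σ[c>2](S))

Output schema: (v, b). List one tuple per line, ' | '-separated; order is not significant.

Per-node cardinality:
  S → 5
  σ[c>2](S) → 3
  γ[v; MIN(c)→b](σ[c>2](S)) → 3

== RESULT ==
v | b
p | 8
r | 4
t | 9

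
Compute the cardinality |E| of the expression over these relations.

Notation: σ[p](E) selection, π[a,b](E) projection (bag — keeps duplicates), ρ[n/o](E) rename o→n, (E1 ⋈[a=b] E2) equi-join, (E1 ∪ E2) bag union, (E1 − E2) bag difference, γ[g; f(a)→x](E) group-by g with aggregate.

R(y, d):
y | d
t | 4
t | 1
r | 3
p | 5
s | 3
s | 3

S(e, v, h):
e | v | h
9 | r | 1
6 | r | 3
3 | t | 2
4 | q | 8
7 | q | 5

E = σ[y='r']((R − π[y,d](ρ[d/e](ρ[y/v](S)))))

Row counts bottom-up:
  R → 6
  S → 5
  ρ[y/v](S) → 5
  ρ[d/e](ρ[y/v](S)) → 5
  π[y,d](ρ[d/e](ρ[y/v](S))) → 5
  (R − π[y,d](ρ[d/e](ρ[y/v](S)))) → 6
  σ[y='r']((R − π[y,d](ρ[d/e](ρ[y/v](S))))) → 1

|E| = 1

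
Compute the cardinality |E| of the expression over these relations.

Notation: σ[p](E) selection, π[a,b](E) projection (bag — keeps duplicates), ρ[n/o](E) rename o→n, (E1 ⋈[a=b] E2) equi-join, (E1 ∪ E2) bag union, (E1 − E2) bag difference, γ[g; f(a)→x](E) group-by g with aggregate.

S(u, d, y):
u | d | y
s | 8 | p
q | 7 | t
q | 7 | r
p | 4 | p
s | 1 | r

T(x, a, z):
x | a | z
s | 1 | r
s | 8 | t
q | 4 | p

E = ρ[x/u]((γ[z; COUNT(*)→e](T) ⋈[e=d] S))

Per-node cardinality:
  T → 3
  γ[z; COUNT(*)→e](T) → 3
  S → 5
  (γ[z; COUNT(*)→e](T) ⋈[e=d] S) → 3
  ρ[x/u]((γ[z; COUNT(*)→e](T) ⋈[e=d] S)) → 3

|E| = 3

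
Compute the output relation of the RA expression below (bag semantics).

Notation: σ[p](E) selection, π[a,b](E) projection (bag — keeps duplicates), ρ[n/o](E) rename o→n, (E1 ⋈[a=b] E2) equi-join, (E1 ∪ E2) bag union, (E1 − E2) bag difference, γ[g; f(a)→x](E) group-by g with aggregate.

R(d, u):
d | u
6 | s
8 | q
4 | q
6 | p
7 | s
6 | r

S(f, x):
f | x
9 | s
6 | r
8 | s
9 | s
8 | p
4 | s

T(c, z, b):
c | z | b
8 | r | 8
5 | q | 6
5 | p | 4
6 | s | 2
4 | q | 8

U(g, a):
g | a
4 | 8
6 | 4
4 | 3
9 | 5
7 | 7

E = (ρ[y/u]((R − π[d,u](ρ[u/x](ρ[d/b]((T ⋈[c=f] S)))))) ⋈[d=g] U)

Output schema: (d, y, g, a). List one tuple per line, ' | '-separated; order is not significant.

Per-node cardinality:
  R → 6
  T → 5
  S → 6
  (T ⋈[c=f] S) → 4
  ρ[d/b]((T ⋈[c=f] S)) → 4
  ρ[u/x](ρ[d/b]((T ⋈[c=f] S))) → 4
  π[d,u](ρ[u/x](ρ[d/b]((T ⋈[c=f] S)))) → 4
  (R − π[d,u](ρ[u/x](ρ[d/b]((T ⋈[c=f] S))))) → 6
  ρ[y/u]((R − π[d,u](ρ[u/x](ρ[d/b]((T ⋈[c=f] S)))))) → 6
  U → 5
  (ρ[y/u]((R − π[d,u](ρ[u/x](ρ[d/b]((T ⋈[c=f] S)))))) ⋈[d=g] U) → 6

== RESULT ==
d | y | g | a
4 | q | 4 | 3
4 | q | 4 | 8
6 | p | 6 | 4
6 | r | 6 | 4
6 | s | 6 | 4
7 | s | 7 | 7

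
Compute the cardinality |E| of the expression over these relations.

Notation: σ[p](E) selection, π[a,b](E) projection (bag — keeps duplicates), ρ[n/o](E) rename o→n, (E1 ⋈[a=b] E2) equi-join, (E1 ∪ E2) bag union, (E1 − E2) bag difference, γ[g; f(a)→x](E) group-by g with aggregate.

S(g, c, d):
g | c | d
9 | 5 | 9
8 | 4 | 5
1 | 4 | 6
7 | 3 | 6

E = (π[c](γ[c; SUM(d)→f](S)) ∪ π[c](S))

Stepwise |·|:
  S → 4
  γ[c; SUM(d)→f](S) → 3
  π[c](γ[c; SUM(d)→f](S)) → 3
  S → 4
  π[c](S) → 4
  (π[c](γ[c; SUM(d)→f](S)) ∪ π[c](S)) → 7

|E| = 7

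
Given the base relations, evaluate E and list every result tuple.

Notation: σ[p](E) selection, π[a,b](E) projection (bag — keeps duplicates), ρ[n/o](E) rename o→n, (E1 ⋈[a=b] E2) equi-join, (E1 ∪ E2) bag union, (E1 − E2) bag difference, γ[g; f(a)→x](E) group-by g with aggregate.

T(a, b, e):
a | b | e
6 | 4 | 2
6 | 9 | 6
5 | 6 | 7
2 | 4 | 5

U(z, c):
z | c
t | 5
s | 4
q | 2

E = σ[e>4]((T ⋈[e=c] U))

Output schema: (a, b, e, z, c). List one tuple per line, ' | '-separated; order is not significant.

Subexpression sizes:
  T → 4
  U → 3
  (T ⋈[e=c] U) → 2
  σ[e>4]((T ⋈[e=c] U)) → 1

== RESULT ==
a | b | e | z | c
2 | 4 | 5 | t | 5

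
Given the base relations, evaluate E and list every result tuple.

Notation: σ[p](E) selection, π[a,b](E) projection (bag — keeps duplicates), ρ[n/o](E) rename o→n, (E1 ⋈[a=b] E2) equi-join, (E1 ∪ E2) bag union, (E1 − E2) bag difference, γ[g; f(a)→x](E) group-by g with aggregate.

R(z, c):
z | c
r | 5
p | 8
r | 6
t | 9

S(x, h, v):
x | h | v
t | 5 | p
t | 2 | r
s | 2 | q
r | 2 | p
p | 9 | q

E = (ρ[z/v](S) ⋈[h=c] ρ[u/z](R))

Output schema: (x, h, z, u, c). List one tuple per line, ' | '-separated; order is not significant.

Stepwise |·|:
  S → 5
  ρ[z/v](S) → 5
  R → 4
  ρ[u/z](R) → 4
  (ρ[z/v](S) ⋈[h=c] ρ[u/z](R)) → 2

== RESULT ==
x | h | z | u | c
p | 9 | q | t | 9
t | 5 | p | r | 5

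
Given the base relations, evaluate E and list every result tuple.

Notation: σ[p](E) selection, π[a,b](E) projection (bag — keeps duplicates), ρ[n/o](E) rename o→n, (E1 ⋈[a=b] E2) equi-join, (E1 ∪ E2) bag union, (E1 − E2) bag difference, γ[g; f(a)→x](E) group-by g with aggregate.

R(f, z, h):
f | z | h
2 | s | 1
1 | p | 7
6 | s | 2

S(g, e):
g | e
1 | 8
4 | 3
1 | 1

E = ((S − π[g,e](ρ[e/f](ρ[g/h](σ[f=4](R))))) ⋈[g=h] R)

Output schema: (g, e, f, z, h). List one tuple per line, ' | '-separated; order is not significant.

Row counts bottom-up:
  S → 3
  R → 3
  σ[f=4](R) → 0
  ρ[g/h](σ[f=4](R)) → 0
  ρ[e/f](ρ[g/h](σ[f=4](R))) → 0
  π[g,e](ρ[e/f](ρ[g/h](σ[f=4](R)))) → 0
  (S − π[g,e](ρ[e/f](ρ[g/h](σ[f=4](R))))) → 3
  R → 3
  ((S − π[g,e](ρ[e/f](ρ[g/h](σ[f=4](R))))) ⋈[g=h] R) → 2

== RESULT ==
g | e | f | z | h
1 | 1 | 2 | s | 1
1 | 8 | 2 | s | 1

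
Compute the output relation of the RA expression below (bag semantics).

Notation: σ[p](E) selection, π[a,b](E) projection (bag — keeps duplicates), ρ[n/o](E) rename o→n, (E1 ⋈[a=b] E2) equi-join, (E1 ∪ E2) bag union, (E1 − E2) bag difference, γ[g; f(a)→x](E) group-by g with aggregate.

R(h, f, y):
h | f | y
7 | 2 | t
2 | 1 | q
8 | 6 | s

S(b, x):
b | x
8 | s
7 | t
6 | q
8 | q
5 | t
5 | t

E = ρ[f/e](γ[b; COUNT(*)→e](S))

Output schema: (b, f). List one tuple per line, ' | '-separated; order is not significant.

Subexpression sizes:
  S → 6
  γ[b; COUNT(*)→e](S) → 4
  ρ[f/e](γ[b; COUNT(*)→e](S)) → 4

== RESULT ==
b | f
5 | 2
6 | 1
7 | 1
8 | 2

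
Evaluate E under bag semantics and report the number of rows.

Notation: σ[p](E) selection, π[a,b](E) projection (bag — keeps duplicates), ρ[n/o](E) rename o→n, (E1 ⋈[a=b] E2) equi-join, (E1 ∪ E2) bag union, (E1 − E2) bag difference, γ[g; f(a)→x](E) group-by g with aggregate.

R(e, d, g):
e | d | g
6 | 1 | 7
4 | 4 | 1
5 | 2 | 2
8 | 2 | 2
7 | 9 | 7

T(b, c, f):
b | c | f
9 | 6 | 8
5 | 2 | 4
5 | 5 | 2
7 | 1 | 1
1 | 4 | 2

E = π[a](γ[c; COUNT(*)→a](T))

Row counts bottom-up:
  T → 5
  γ[c; COUNT(*)→a](T) → 5
  π[a](γ[c; COUNT(*)→a](T)) → 5

|E| = 5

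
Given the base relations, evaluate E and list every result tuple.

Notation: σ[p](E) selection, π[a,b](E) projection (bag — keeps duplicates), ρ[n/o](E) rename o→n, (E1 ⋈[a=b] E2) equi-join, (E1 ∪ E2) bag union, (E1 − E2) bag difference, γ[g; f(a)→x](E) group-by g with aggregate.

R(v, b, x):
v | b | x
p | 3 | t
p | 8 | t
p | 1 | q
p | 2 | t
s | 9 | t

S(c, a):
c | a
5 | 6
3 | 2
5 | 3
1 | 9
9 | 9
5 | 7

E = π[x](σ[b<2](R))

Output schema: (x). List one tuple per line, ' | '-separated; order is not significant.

Row counts bottom-up:
  R → 5
  σ[b<2](R) → 1
  π[x](σ[b<2](R)) → 1

== RESULT ==
x
q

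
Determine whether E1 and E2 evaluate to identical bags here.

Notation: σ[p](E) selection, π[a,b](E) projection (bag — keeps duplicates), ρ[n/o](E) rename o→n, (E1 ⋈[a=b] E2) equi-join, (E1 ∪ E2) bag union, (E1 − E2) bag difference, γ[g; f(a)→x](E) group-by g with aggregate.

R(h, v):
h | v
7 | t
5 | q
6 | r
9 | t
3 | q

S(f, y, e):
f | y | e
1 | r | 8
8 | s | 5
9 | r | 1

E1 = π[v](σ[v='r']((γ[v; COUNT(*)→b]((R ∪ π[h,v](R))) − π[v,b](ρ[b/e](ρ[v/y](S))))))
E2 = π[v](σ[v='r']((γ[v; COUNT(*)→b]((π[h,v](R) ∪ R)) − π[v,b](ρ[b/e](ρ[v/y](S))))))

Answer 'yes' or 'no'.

E1 per-node cardinality:
  R → 5
  R → 5
  π[h,v](R) → 5
  (R ∪ π[h,v](R)) → 10
  γ[v; COUNT(*)→b]((R ∪ π[h,v](R))) → 3
  S → 3
  ρ[v/y](S) → 3
  ρ[b/e](ρ[v/y](S)) → 3
  π[v,b](ρ[b/e](ρ[v/y](S))) → 3
  (γ[v; COUNT(*)→b]((R ∪ π[h,v](R))) − π[v,b](ρ[b/e](ρ[v/y](S)))) → 3
  σ[v='r']((γ[v; COUNT(*)→b]((R ∪ π[h,v](R))) − π[v,b](ρ[b/e](ρ[v/y](S))))) → 1
  π[v](σ[v='r']((γ[v; COUNT(*)→b]((R ∪ π[h,v](R))) − π[v,b](ρ[b/e](ρ[v/y](S)))))) → 1
E2 per-node cardinality:
  R → 5
  π[h,v](R) → 5
  R → 5
  (π[h,v](R) ∪ R) → 10
  γ[v; COUNT(*)→b]((π[h,v](R) ∪ R)) → 3
  S → 3
  ρ[v/y](S) → 3
  ρ[b/e](ρ[v/y](S)) → 3
  π[v,b](ρ[b/e](ρ[v/y](S))) → 3
  (γ[v; COUNT(*)→b]((π[h,v](R) ∪ R)) − π[v,b](ρ[b/e](ρ[v/y](S)))) → 3
  σ[v='r']((γ[v; COUNT(*)→b]((π[h,v](R) ∪ R)) − π[v,b](ρ[b/e](ρ[v/y](S))))) → 1
  π[v](σ[v='r']((γ[v; COUNT(*)→b]((π[h,v](R) ∪ R)) − π[v,b](ρ[b/e](ρ[v/y](S)))))) → 1

E1 and E2 produce the same multiset:
v
r

yes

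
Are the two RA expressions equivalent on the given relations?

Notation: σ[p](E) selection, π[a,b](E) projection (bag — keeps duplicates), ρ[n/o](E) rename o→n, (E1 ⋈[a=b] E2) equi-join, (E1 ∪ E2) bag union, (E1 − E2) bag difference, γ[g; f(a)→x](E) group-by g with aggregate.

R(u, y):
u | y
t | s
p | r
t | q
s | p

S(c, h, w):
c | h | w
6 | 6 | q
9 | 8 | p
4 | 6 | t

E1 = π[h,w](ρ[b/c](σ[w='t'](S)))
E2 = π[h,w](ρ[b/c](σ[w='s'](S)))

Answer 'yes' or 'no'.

E1 stepwise |·|:
  S → 3
  σ[w='t'](S) → 1
  ρ[b/c](σ[w='t'](S)) → 1
  π[h,w](ρ[b/c](σ[w='t'](S))) → 1
E2 stepwise |·|:
  S → 3
  σ[w='s'](S) → 0
  ρ[b/c](σ[w='s'](S)) → 0
  π[h,w](ρ[b/c](σ[w='s'](S))) → 0

E1 result:
h | w
6 | t
E2 result:
h | w
(0 rows)
Witness: (6, 't') appears 1× in E1 but 0× in E2.

no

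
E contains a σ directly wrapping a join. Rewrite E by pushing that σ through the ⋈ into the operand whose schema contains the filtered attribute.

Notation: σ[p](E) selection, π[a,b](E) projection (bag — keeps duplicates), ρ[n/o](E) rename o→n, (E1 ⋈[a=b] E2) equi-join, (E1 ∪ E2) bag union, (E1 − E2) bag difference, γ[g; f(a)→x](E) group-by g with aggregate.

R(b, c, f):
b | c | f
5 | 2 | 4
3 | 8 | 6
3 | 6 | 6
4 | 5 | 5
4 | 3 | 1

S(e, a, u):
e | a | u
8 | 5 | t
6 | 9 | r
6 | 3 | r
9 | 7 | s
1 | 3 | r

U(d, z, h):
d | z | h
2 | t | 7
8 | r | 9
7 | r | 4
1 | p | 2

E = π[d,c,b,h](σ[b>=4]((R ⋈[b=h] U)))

σ filters on b, owned by the left side.
E' = π[d,c,b,h]((σ[b>=4](R) ⋈[b=h] U))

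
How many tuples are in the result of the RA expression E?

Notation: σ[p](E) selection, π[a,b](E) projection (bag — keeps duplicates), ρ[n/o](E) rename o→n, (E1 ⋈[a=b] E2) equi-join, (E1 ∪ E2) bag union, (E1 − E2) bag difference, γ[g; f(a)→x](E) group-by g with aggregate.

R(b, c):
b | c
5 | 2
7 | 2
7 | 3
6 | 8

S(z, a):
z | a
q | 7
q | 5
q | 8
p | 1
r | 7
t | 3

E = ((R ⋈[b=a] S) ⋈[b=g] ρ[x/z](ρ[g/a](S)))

Row counts bottom-up:
  R → 4
  S → 6
  (R ⋈[b=a] S) → 5
  S → 6
  ρ[g/a](S) → 6
  ρ[x/z](ρ[g/a](S)) → 6
  ((R ⋈[b=a] S) ⋈[b=g] ρ[x/z](ρ[g/a](S))) → 9

|E| = 9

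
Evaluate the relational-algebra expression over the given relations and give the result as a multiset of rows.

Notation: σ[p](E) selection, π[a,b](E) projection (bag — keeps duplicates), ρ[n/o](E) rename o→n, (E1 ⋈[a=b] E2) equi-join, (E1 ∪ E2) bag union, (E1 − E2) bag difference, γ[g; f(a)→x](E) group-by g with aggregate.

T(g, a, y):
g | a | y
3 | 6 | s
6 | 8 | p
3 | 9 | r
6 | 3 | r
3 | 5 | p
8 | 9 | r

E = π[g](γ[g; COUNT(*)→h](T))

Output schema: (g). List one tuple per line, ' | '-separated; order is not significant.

Per-node cardinality:
  T → 6
  γ[g; COUNT(*)→h](T) → 3
  π[g](γ[g; COUNT(*)→h](T)) → 3

== RESULT ==
g
3
6
8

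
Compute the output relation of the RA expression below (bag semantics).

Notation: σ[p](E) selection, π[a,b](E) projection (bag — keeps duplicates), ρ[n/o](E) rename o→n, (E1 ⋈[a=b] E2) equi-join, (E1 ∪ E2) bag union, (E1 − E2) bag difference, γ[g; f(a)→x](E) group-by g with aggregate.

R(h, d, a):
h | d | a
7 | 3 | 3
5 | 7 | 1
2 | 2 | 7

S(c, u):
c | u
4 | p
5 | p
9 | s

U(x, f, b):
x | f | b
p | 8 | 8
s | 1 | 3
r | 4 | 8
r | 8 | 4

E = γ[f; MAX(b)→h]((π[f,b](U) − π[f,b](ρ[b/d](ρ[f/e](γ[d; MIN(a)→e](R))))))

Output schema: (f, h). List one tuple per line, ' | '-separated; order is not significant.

Row counts bottom-up:
  U → 4
  π[f,b](U) → 4
  R → 3
  γ[d; MIN(a)→e](R) → 3
  ρ[f/e](γ[d; MIN(a)→e](R)) → 3
  ρ[b/d](ρ[f/e](γ[d; MIN(a)→e](R))) → 3
  π[f,b](ρ[b/d](ρ[f/e](γ[d; MIN(a)→e](R)))) → 3
  (π[f,b](U) − π[f,b](ρ[b/d](ρ[f/e](γ[d; MIN(a)→e](R))))) → 4
  γ[f; MAX(b)→h]((π[f,b](U) − π[f,b](ρ[b/d](ρ[f/e](γ[d; MIN(a)→e](R)))))) → 3

== RESULT ==
f | h
1 | 3
4 | 8
8 | 8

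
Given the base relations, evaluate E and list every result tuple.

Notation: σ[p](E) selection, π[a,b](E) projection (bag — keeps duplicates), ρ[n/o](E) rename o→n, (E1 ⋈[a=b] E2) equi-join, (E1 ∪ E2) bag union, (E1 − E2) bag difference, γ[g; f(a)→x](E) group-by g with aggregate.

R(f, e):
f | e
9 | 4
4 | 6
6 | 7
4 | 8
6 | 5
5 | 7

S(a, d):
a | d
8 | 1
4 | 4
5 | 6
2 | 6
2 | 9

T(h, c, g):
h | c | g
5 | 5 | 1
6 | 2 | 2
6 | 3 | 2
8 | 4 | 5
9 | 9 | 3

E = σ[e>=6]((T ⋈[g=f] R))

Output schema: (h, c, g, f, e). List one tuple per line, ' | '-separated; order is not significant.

Stepwise |·|:
  T → 5
  R → 6
  (T ⋈[g=f] R) → 1
  σ[e>=6]((T ⋈[g=f] R)) → 1

== RESULT ==
h | c | g | f | e
8 | 4 | 5 | 5 | 7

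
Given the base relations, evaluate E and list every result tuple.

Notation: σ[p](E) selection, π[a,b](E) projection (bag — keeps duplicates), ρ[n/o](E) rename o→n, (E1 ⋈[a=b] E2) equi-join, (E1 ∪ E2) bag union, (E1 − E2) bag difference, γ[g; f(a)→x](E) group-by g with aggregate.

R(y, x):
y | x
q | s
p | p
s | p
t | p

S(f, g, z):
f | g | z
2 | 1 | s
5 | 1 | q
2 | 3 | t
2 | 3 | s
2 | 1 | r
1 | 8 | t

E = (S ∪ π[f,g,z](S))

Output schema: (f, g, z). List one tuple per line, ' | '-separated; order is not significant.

Subexpression sizes:
  S → 6
  S → 6
  π[f,g,z](S) → 6
  (S ∪ π[f,g,z](S)) → 12

== RESULT ==
f | g | z
1 | 8 | t
1 | 8 | t
2 | 1 | r
2 | 1 | r
2 | 1 | s
2 | 1 | s
2 | 3 | s
2 | 3 | s
2 | 3 | t
2 | 3 | t
5 | 1 | q
5 | 1 | q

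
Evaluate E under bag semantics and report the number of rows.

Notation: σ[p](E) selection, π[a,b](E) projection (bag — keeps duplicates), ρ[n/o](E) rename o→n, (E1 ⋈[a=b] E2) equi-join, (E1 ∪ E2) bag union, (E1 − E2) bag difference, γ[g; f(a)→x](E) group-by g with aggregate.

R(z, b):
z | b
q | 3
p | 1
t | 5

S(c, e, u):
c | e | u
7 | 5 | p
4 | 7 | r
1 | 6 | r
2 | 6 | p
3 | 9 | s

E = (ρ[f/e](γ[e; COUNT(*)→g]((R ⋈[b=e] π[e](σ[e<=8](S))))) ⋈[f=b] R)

Per-node cardinality:
  R → 3
  S → 5
  σ[e<=8](S) → 4
  π[e](σ[e<=8](S)) → 4
  (R ⋈[b=e] π[e](σ[e<=8](S))) → 1
  γ[e; COUNT(*)→g]((R ⋈[b=e] π[e](σ[e<=8](S)))) → 1
  ρ[f/e](γ[e; COUNT(*)→g]((R ⋈[b=e] π[e](σ[e<=8](S))))) → 1
  R → 3
  (ρ[f/e](γ[e; COUNT(*)→g]((R ⋈[b=e] π[e](σ[e<=8](S))))) ⋈[f=b] R) → 1

|E| = 1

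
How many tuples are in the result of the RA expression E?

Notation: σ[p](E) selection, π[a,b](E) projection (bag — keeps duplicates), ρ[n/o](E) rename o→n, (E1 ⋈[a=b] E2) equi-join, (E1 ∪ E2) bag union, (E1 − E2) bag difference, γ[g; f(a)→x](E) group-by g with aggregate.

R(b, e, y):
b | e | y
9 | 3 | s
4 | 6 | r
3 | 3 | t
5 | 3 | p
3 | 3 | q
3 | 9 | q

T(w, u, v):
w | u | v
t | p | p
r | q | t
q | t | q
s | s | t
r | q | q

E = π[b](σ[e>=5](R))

Subexpression sizes:
  R → 6
  σ[e>=5](R) → 2
  π[b](σ[e>=5](R)) → 2

|E| = 2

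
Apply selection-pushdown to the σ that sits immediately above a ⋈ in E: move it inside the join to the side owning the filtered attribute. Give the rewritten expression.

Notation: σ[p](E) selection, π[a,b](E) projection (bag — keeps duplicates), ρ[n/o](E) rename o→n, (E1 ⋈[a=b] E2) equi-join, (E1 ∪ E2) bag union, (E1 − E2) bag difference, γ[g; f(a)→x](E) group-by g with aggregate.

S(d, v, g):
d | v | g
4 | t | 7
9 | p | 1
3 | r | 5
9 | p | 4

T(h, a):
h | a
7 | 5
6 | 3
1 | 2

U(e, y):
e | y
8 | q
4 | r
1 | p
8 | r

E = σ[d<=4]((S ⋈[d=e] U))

σ filters on d, owned by the left side.
E' = (σ[d<=4](S) ⋈[d=e] U)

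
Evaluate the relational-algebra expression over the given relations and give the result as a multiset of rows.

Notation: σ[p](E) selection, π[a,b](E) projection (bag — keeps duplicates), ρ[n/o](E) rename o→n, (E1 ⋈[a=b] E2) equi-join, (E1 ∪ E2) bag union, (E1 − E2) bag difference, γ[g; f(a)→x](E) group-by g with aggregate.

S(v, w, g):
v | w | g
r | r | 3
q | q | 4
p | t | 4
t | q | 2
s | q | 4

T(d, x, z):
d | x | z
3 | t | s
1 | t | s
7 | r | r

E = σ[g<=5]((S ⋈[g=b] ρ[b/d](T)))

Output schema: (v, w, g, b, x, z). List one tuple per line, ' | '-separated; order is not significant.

Stepwise |·|:
  S → 5
  T → 3
  ρ[b/d](T) → 3
  (S ⋈[g=b] ρ[b/d](T)) → 1
  σ[g<=5]((S ⋈[g=b] ρ[b/d](T))) → 1

== RESULT ==
v | w | g | b | x | z
r | r | 3 | 3 | t | s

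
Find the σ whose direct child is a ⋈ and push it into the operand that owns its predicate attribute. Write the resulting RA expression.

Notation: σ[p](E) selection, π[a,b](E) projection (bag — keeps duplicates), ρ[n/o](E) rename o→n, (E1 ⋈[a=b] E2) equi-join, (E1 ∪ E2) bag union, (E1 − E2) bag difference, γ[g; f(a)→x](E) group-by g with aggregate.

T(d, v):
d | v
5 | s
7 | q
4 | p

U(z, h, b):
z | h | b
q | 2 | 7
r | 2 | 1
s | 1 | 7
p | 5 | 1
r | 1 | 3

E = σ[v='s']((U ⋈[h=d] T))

σ filters on v, owned by the right side.
E' = (U ⋈[h=d] σ[v='s'](T))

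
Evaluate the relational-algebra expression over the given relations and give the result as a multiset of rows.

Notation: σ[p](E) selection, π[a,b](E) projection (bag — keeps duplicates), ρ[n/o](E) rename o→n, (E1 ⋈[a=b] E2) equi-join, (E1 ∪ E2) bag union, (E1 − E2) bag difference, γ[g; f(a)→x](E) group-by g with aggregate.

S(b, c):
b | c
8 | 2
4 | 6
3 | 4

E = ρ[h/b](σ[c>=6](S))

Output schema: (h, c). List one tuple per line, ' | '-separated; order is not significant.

Stepwise |·|:
  S → 3
  σ[c>=6](S) → 1
  ρ[h/b](σ[c>=6](S)) → 1

== RESULT ==
h | c
4 | 6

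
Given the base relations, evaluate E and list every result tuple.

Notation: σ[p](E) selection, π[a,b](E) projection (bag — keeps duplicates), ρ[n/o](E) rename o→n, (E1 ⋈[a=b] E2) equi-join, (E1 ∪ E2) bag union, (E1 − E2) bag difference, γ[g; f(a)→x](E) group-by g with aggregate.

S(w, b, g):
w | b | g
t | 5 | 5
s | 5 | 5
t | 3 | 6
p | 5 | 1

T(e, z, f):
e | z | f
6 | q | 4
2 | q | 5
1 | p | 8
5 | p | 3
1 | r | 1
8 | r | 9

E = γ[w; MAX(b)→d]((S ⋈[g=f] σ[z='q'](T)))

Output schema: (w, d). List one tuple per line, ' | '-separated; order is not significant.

Row counts bottom-up:
  S → 4
  T → 6
  σ[z='q'](T) → 2
  (S ⋈[g=f] σ[z='q'](T)) → 2
  γ[w; MAX(b)→d]((S ⋈[g=f] σ[z='q'](T))) → 2

== RESULT ==
w | d
s | 5
t | 5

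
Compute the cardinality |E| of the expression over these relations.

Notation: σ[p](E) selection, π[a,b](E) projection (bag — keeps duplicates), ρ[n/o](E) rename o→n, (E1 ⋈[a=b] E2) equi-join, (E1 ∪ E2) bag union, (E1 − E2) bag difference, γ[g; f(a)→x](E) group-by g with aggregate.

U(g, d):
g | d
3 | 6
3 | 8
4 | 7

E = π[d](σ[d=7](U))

Per-node cardinality:
  U → 3
  σ[d=7](U) → 1
  π[d](σ[d=7](U)) → 1

|E| = 1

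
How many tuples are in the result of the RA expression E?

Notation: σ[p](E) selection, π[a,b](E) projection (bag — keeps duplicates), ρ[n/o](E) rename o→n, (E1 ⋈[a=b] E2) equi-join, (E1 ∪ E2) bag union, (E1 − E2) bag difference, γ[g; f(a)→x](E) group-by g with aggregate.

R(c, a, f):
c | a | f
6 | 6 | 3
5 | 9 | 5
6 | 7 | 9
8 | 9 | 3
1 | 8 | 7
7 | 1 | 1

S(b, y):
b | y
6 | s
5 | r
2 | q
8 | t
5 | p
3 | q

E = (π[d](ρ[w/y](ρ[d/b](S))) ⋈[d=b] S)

Stepwise |·|:
  S → 6
  ρ[d/b](S) → 6
  ρ[w/y](ρ[d/b](S)) → 6
  π[d](ρ[w/y](ρ[d/b](S))) → 6
  S → 6
  (π[d](ρ[w/y](ρ[d/b](S))) ⋈[d=b] S) → 8

|E| = 8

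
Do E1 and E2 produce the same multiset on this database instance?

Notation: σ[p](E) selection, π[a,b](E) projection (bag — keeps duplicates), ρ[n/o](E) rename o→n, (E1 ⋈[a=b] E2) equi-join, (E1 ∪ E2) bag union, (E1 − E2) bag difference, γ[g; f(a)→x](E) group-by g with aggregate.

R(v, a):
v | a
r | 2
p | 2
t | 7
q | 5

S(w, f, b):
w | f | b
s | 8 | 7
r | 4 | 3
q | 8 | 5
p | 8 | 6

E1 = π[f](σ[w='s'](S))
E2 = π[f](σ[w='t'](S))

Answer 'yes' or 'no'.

E1 row counts bottom-up:
  S → 4
  σ[w='s'](S) → 1
  π[f](σ[w='s'](S)) → 1
E2 row counts bottom-up:
  S → 4
  σ[w='t'](S) → 0
  π[f](σ[w='t'](S)) → 0

E1 result:
f
8
E2 result:
f
(0 rows)
Witness: (8,) appears 1× in E1 but 0× in E2.

no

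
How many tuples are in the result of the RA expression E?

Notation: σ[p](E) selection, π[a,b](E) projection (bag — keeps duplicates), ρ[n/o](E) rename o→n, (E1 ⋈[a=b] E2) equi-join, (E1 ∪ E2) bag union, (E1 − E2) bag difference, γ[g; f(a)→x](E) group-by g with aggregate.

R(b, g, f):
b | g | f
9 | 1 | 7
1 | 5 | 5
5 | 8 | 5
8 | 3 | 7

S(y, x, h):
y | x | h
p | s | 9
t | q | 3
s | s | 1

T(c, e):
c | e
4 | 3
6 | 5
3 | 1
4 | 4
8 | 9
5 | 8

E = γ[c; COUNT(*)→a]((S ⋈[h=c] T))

Subexpression sizes:
  S → 3
  T → 6
  (S ⋈[h=c] T) → 1
  γ[c; COUNT(*)→a]((S ⋈[h=c] T)) → 1

|E| = 1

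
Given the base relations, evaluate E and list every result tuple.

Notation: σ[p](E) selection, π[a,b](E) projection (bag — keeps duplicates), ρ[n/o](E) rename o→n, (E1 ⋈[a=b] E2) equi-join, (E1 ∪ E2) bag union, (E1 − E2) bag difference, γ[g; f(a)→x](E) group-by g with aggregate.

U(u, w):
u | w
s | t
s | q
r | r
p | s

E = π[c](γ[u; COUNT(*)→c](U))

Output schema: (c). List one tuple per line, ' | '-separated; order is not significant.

Row counts bottom-up:
  U → 4
  γ[u; COUNT(*)→c](U) → 3
  π[c](γ[u; COUNT(*)→c](U)) → 3

== RESULT ==
c
1
1
2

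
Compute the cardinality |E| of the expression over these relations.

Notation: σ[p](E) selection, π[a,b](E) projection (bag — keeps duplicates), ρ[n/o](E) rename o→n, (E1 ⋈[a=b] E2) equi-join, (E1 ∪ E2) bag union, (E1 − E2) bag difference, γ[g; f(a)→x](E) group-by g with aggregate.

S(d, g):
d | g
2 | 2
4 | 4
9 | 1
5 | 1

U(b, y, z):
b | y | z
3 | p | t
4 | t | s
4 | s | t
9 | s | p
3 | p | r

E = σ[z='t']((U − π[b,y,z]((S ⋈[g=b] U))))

Per-node cardinality:
  U → 5
  S → 4
  U → 5
  (S ⋈[g=b] U) → 2
  π[b,y,z]((S ⋈[g=b] U)) → 2
  (U − π[b,y,z]((S ⋈[g=b] U))) → 3
  σ[z='t']((U − π[b,y,z]((S ⋈[g=b] U)))) → 1

|E| = 1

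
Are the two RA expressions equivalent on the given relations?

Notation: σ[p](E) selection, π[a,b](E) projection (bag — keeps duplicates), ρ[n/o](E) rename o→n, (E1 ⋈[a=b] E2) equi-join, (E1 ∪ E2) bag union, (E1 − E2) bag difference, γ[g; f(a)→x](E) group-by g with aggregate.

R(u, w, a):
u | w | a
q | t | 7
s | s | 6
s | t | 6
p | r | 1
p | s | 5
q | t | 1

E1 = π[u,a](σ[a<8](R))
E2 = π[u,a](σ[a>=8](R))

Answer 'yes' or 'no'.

E1 row counts bottom-up:
  R → 6
  σ[a<8](R) → 6
  π[u,a](σ[a<8](R)) → 6
E2 row counts bottom-up:
  R → 6
  σ[a>=8](R) → 0
  π[u,a](σ[a>=8](R)) → 0

E1 result:
u | a
p | 1
p | 5
q | 1
q | 7
s | 6
s | 6
E2 result:
u | a
(0 rows)
Witness: ('p', 5) appears 1× in E1 but 0× in E2.

no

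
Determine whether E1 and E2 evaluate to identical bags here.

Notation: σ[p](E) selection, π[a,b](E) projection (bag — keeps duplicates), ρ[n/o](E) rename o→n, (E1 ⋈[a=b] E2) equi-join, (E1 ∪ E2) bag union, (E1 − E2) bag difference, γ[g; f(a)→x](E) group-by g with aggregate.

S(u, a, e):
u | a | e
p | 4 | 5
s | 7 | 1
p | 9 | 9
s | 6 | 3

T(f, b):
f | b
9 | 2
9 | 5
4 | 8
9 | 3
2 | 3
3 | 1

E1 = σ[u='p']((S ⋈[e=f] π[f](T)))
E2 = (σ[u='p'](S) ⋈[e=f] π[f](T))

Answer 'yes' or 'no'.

E1 stepwise |·|:
  S → 4
  T → 6
  π[f](T) → 6
  (S ⋈[e=f] π[f](T)) → 4
  σ[u='p']((S ⋈[e=f] π[f](T))) → 3
E2 stepwise |·|:
  S → 4
  σ[u='p'](S) → 2
  T → 6
  π[f](T) → 6
  (σ[u='p'](S) ⋈[e=f] π[f](T)) → 3

E1 and E2 produce the same multiset:
u | a | e | f
p | 9 | 9 | 9
p | 9 | 9 | 9
p | 9 | 9 | 9

yes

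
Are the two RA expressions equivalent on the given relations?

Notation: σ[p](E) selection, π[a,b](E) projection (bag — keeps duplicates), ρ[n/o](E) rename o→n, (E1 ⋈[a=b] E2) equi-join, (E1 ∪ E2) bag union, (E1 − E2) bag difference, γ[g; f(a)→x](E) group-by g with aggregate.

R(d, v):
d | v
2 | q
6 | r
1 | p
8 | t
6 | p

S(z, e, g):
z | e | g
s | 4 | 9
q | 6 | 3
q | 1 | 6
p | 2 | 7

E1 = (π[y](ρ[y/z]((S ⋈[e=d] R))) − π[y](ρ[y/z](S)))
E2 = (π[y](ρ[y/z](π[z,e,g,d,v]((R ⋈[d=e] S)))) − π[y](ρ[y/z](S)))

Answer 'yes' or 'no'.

E1 stepwise |·|:
  S → 4
  R → 5
  (S ⋈[e=d] R) → 4
  ρ[y/z]((S ⋈[e=d] R)) → 4
  π[y](ρ[y/z]((S ⋈[e=d] R))) → 4
  S → 4
  ρ[y/z](S) → 4
  π[y](ρ[y/z](S)) → 4
  (π[y](ρ[y/z]((S ⋈[e=d] R))) − π[y](ρ[y/z](S))) → 1
E2 stepwise |·|:
  R → 5
  S → 4
  (R ⋈[d=e] S) → 4
  π[z,e,g,d,v]((R ⋈[d=e] S)) → 4
  ρ[y/z](π[z,e,g,d,v]((R ⋈[d=e] S))) → 4
  π[y](ρ[y/z](π[z,e,g,d,v]((R ⋈[d=e] S)))) → 4
  S → 4
  ρ[y/z](S) → 4
  π[y](ρ[y/z](S)) → 4
  (π[y](ρ[y/z](π[z,e,g,d,v]((R ⋈[d=e] S)))) − π[y](ρ[y/z](S))) → 1

E1 and E2 produce the same multiset:
y
q

yes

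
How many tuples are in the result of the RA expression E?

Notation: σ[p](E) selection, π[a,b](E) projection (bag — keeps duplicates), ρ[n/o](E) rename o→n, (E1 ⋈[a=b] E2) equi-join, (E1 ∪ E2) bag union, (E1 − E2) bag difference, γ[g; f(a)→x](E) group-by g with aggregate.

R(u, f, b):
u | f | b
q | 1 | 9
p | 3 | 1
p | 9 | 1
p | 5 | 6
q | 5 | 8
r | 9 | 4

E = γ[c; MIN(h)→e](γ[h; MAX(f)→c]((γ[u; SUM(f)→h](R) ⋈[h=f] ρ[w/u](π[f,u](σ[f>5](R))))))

Row counts bottom-up:
  R → 6
  γ[u; SUM(f)→h](R) → 3
  R → 6
  σ[f>5](R) → 2
  π[f,u](σ[f>5](R)) → 2
  ρ[w/u](π[f,u](σ[f>5](R))) → 2
  (γ[u; SUM(f)→h](R) ⋈[h=f] ρ[w/u](π[f,u](σ[f>5](R)))) → 2
  γ[h; MAX(f)→c]((γ[u; SUM(f)→h](R) ⋈[h=f] ρ[w/u](π[f,u](σ[f>5](R))))) → 1
  γ[c; MIN(h)→e](γ[h; MAX(f)→c]((γ[u; SUM(f)→h](R) ⋈[h=f] ρ[w/u](π[f,u](σ[f>5](R)))))) → 1

|E| = 1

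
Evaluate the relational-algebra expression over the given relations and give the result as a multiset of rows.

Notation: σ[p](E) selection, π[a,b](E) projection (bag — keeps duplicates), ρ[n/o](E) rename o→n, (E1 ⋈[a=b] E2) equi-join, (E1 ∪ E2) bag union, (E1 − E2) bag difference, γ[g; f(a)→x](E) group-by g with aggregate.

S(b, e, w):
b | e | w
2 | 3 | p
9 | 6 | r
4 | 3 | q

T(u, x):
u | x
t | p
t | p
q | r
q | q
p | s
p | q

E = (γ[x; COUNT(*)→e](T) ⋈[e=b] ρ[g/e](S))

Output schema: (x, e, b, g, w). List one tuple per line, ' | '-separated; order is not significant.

Stepwise |·|:
  T → 6
  γ[x; COUNT(*)→e](T) → 4
  S → 3
  ρ[g/e](S) → 3
  (γ[x; COUNT(*)→e](T) ⋈[e=b] ρ[g/e](S)) → 2

== RESULT ==
x | e | b | g | w
p | 2 | 2 | 3 | p
q | 2 | 2 | 3 | p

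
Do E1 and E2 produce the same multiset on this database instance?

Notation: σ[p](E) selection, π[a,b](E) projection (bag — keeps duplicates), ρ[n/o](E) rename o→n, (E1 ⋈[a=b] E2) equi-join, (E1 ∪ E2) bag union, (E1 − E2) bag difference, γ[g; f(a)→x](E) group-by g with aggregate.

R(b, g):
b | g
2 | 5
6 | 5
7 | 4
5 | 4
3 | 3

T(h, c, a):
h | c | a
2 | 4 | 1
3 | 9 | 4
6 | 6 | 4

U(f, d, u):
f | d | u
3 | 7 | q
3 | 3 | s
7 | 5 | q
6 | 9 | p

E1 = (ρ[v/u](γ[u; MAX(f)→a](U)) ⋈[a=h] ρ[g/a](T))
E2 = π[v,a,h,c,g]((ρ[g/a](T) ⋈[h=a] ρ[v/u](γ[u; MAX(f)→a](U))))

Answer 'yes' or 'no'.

E1 row counts bottom-up:
  U → 4
  γ[u; MAX(f)→a](U) → 3
  ρ[v/u](γ[u; MAX(f)→a](U)) → 3
  T → 3
  ρ[g/a](T) → 3
  (ρ[v/u](γ[u; MAX(f)→a](U)) ⋈[a=h] ρ[g/a](T)) → 2
E2 row counts bottom-up:
  T → 3
  ρ[g/a](T) → 3
  U → 4
  γ[u; MAX(f)→a](U) → 3
  ρ[v/u](γ[u; MAX(f)→a](U)) → 3
  (ρ[g/a](T) ⋈[h=a] ρ[v/u](γ[u; MAX(f)→a](U))) → 2
  π[v,a,h,c,g]((ρ[g/a](T) ⋈[h=a] ρ[v/u](γ[u; MAX(f)→a](U)))) → 2

E1 and E2 produce the same multiset:
v | a | h | c | g
p | 6 | 6 | 6 | 4
s | 3 | 3 | 9 | 4

yes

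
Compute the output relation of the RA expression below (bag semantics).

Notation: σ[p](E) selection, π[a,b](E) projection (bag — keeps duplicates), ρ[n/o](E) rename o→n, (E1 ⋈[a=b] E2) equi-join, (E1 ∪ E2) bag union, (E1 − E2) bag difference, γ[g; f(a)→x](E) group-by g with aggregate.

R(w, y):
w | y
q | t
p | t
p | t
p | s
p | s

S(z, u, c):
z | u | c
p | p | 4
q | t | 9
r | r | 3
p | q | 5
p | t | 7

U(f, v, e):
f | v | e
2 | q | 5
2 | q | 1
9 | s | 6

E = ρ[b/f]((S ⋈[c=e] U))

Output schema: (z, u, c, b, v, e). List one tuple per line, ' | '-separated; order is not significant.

Row counts bottom-up:
  S → 5
  U → 3
  (S ⋈[c=e] U) → 1
  ρ[b/f]((S ⋈[c=e] U)) → 1

== RESULT ==
z | u | c | b | v | e
p | q | 5 | 2 | q | 5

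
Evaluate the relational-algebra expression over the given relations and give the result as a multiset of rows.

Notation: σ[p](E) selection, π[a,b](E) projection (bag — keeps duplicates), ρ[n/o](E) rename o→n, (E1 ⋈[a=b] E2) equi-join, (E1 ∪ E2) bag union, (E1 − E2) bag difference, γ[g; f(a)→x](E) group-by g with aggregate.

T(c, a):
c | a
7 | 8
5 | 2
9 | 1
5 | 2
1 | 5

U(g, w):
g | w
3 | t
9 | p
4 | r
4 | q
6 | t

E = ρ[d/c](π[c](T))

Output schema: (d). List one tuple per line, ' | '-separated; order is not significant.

Subexpression sizes:
  T → 5
  π[c](T) → 5
  ρ[d/c](π[c](T)) → 5

== RESULT ==
d
1
5
5
7
9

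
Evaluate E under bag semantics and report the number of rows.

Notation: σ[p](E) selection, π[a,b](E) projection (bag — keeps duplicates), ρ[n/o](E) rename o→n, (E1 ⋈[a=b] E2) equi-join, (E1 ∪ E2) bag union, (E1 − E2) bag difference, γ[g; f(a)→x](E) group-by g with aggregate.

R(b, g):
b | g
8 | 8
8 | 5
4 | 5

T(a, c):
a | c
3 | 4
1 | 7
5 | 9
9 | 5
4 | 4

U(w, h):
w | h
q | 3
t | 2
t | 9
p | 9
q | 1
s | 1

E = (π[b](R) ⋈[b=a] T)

Row counts bottom-up:
  R → 3
  π[b](R) → 3
  T → 5
  (π[b](R) ⋈[b=a] T) → 1

|E| = 1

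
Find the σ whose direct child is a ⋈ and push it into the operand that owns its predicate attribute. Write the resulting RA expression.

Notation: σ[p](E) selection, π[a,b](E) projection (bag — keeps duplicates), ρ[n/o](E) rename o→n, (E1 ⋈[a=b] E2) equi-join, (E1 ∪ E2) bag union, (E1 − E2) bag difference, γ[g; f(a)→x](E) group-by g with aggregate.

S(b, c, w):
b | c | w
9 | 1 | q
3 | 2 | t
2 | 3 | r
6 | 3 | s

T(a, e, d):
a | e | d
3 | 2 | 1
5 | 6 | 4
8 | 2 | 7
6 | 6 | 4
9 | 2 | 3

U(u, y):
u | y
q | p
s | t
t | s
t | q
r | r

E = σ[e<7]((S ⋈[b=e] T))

σ filters on e, owned by the right side.
E' = (S ⋈[b=e] σ[e<7](T))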